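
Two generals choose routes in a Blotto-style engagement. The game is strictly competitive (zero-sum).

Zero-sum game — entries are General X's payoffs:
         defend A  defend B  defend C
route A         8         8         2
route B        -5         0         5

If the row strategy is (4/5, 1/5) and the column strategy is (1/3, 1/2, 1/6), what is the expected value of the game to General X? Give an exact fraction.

163/30

Against (1/3, 1/2, 1/6), each row's expected payoff is route A: 7; route B: -5/6.
Taking the (4/5, 1/5)-weighted average: (4/5)·(7) + (1/5)·(-5/6) = 163/30.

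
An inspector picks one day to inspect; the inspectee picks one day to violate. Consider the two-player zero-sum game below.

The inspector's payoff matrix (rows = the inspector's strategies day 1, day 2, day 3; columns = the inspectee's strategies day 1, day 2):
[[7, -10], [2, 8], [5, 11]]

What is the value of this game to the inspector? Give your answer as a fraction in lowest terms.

Row day 2 is strictly dominated by row day 3, so the inspector never plays it.
The remaining 2×2 game on (day 1, day 3) × (day 1, day 2) has no saddle point. Let the inspector play day 1 with probability p; indifference gives 7p + 5(1−p) = −10p + 11(1−p), so p = 6/23.
Similarly the inspectee's optimal q on day 1 is 21/23, and the value is 7·(21/23) + (-10)·(2/23) = 127/23.

127/23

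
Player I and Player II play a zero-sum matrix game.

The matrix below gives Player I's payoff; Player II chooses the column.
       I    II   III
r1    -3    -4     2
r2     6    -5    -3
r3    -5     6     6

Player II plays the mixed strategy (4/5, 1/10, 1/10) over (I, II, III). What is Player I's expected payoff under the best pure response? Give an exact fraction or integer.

4

r1: (-3)·(4/5) + (-4)·(1/10) + (2)·(1/10) = -13/5.
r2: (6)·(4/5) + (-5)·(1/10) + (-3)·(1/10) = 4.
r3: (-5)·(4/5) + (6)·(1/10) + (6)·(1/10) = -14/5.
The best pure response is r2 with expected payoff 4.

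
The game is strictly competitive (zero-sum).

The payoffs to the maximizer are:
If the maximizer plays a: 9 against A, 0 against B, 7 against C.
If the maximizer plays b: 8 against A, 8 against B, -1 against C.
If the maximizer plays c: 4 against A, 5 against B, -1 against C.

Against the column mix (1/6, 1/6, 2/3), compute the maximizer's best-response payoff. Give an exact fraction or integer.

a: (9)·(1/6) + (0)·(1/6) + (7)·(2/3) = 37/6.
b: (8)·(1/6) + (8)·(1/6) + (-1)·(2/3) = 2.
c: (4)·(1/6) + (5)·(1/6) + (-1)·(2/3) = 5/6.
The best pure response is a with expected payoff 37/6.

37/6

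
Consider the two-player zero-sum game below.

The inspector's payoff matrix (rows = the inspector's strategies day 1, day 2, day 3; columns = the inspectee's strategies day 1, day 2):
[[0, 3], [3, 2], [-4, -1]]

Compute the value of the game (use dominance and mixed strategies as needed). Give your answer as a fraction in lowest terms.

9/4

Row day 3 is strictly dominated by row day 1, so the inspector never plays it.
The remaining 2×2 game on (day 1, day 2) × (day 1, day 2) has no saddle point. Let the inspector play day 1 with probability p; indifference gives 3(1−p) = 3p + 2(1−p), so p = 1/4.
Similarly the inspectee's optimal q on day 1 is 1/4, and the value is 0·(1/4) + (3)·(3/4) = 9/4.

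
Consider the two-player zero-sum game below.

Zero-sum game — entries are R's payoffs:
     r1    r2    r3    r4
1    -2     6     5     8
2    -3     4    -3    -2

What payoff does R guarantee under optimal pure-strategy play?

-2

Row minima: -2, -3 → R's maximin is -2.
Column maxima: -2, 6, 5, 8 → C's minimax is -2.
They coincide at (1, r1), so the value is -2.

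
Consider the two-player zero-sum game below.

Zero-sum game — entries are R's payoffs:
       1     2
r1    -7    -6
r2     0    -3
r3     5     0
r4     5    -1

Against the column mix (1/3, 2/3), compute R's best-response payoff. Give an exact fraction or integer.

5/3

r1: (-7)·(1/3) + (-6)·(2/3) = -19/3.
r2: (0)·(1/3) + (-3)·(2/3) = -2.
r3: (5)·(1/3) + (0)·(2/3) = 5/3.
r4: (5)·(1/3) + (-1)·(2/3) = 1.
The best pure response is r3 with expected payoff 5/3.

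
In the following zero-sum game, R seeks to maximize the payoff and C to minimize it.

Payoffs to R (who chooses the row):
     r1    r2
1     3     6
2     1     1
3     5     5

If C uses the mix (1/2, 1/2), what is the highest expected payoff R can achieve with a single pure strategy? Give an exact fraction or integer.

1: (3)·(1/2) + (6)·(1/2) = 9/2.
2: (1)·(1/2) + (1)·(1/2) = 1.
3: (5)·(1/2) + (5)·(1/2) = 5.
The best pure response is 3 with expected payoff 5.

5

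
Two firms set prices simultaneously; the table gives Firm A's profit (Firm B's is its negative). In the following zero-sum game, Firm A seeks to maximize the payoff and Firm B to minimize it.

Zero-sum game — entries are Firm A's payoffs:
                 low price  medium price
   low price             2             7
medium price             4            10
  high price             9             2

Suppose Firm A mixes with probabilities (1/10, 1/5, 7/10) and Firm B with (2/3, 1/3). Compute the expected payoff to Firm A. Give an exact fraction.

187/30

Against (2/3, 1/3), each row's expected payoff is low price: 11/3; medium price: 6; high price: 20/3.
Taking the (1/10, 1/5, 7/10)-weighted average: (1/10)·(11/3) + (1/5)·(6) + (7/10)·(20/3) = 187/30.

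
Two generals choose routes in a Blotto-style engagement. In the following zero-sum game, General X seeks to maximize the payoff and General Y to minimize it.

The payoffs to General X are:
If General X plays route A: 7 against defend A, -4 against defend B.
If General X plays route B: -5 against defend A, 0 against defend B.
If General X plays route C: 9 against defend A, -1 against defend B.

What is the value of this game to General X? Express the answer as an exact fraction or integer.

-1/3

Row route A is strictly dominated by row route C, so General X never plays it.
The remaining 2×2 game on (route B, route C) × (defend A, defend B) has no saddle point. Let General X play route B with probability p; indifference gives −5p + 9(1−p) = −(1−p), so p = 2/3.
Similarly General Y's optimal q on defend A is 1/15, and the value is -5·(1/15) + (0)·(14/15) = -1/3.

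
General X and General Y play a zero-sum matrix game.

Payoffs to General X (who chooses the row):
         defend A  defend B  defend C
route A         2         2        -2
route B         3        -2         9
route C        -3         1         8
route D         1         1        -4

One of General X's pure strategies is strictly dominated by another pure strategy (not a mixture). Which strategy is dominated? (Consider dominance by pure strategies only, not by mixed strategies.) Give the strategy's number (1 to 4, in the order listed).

Compare route D with route A: 2 > 1, 2 > 1, -2 > -4.
So route A strictly dominates route D for General X; route D is strictly dominated.

4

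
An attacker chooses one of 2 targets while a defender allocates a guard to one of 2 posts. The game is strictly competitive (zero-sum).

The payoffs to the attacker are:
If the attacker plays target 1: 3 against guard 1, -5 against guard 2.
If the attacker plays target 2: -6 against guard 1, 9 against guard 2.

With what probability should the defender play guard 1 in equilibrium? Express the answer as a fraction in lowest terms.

Row minima are -5 and -6, so the attacker's maximin is -5; column maxima are 3 and 9, so the defender's minimax is 3. These differ, so the equilibrium is in mixed strategies.
Let the defender play guard 1 with probability q. The attacker is indifferent when 3q − 5(1−q) = −6q + 9(1−q), giving q = 14/23.

14/23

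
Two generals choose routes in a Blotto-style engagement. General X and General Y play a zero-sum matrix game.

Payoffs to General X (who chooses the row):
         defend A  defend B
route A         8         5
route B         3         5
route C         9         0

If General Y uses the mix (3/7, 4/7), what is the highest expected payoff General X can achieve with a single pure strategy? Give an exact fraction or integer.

44/7

route A: (8)·(3/7) + (5)·(4/7) = 44/7.
route B: (3)·(3/7) + (5)·(4/7) = 29/7.
route C: (9)·(3/7) + (0)·(4/7) = 27/7.
The best pure response is route A with expected payoff 44/7.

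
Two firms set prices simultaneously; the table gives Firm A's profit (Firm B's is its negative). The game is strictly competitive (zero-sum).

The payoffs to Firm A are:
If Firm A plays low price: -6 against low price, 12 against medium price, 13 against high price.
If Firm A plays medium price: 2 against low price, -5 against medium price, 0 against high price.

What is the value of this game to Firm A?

-6/25

Column high price is strictly dominated by medium price for Firm B (it gives Firm A more in every row).
The remaining 2×2 game on (low price, medium price) × (low price, medium price) has no saddle point. Let Firm A play low price with probability p; indifference gives −6p + 2(1−p) = 12p − 5(1−p), so p = 7/25.
Similarly Firm B's optimal q on low price is 17/25, and the value is -6·(17/25) + (12)·(8/25) = -6/25.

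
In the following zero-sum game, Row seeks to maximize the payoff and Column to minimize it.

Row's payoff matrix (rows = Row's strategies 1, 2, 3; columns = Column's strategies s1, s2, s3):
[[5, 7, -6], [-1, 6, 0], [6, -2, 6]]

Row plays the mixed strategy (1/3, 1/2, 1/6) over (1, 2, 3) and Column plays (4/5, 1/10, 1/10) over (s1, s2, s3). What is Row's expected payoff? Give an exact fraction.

32/15

Against (4/5, 1/10, 1/10), each row's expected payoff is 1: 41/10; 2: -1/5; 3: 26/5.
Taking the (1/3, 1/2, 1/6)-weighted average: (1/3)·(41/10) + (1/2)·(-1/5) + (1/6)·(26/5) = 32/15.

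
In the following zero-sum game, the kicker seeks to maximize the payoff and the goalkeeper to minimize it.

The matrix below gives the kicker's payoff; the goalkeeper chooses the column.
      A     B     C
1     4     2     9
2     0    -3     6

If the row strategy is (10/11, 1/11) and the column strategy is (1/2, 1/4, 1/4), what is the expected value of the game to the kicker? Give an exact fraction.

Against (1/2, 1/4, 1/4), each row's expected payoff is 1: 19/4; 2: 3/4.
Taking the (10/11, 1/11)-weighted average: (10/11)·(19/4) + (1/11)·(3/4) = 193/44.

193/44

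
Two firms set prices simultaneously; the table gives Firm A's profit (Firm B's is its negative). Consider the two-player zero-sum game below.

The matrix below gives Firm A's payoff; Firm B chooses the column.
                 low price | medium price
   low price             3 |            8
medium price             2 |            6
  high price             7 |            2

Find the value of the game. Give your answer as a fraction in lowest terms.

Row medium price is strictly dominated by row low price, so Firm A never plays it.
The remaining 2×2 game on (low price, high price) × (low price, medium price) has no saddle point. Let Firm A play low price with probability p; indifference gives 3p + 7(1−p) = 8p + 2(1−p), so p = 1/2.
Similarly Firm B's optimal q on low price is 3/5, and the value is 3·(3/5) + (8)·(2/5) = 5.

5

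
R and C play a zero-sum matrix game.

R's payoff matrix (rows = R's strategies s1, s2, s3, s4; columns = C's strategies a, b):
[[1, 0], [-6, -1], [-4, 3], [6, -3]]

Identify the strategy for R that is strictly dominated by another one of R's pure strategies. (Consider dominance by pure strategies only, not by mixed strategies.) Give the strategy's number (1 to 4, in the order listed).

Compare s2 with s1: 1 > -6, 0 > -1.
So s1 strictly dominates s2 for R; s2 is strictly dominated.

2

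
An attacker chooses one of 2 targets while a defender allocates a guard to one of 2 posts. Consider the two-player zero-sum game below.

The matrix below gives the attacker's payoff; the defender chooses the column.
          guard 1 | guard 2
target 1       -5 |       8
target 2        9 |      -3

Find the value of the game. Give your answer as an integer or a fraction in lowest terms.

Row minima are -5 and -3, so the attacker's maximin is -3; column maxima are 9 and 8, so the defender's minimax is 8. These differ, so the equilibrium is in mixed strategies.
Let the attacker play target 1 with probability p. The defender is indifferent when −5p + 9(1−p) = 8p − 3(1−p), giving p = 12/25.
Let the defender play guard 1 with probability q. The attacker is indifferent when −5q + 8(1−q) = 9q − 3(1−q), giving q = 11/25.
The value is -5·(11/25) + (8)·(14/25) = 57/25.

57/25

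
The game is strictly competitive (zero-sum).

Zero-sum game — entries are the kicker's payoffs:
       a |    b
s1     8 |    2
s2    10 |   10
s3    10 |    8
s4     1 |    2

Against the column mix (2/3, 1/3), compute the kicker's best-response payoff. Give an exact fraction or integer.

s1: (8)·(2/3) + (2)·(1/3) = 6.
s2: (10)·(2/3) + (10)·(1/3) = 10.
s3: (10)·(2/3) + (8)·(1/3) = 28/3.
s4: (1)·(2/3) + (2)·(1/3) = 4/3.
The best pure response is s2 with expected payoff 10.

10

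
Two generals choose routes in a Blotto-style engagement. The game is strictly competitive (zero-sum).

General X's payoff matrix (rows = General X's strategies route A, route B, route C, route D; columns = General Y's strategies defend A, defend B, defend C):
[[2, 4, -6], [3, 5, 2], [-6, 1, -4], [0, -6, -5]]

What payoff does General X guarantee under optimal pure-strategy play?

2

Row minima: -6, 2, -6, -6 → General X's maximin is 2.
Column maxima: 3, 5, 2 → General Y's minimax is 2.
They coincide at (route B, defend C), so the value is 2.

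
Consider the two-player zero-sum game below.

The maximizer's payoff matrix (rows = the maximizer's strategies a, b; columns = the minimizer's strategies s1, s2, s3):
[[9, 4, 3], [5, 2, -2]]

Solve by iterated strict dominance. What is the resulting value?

3

Column s2 is strictly dominated by s3 for the minimizer (3<4, -2<2); eliminate s2.
Column s1 is strictly dominated by s3 for the minimizer (3<9, -2<5); eliminate s1.
Row b is strictly dominated by row a (3>-2); eliminate b.
Only (a, s3) remains, with payoff 3.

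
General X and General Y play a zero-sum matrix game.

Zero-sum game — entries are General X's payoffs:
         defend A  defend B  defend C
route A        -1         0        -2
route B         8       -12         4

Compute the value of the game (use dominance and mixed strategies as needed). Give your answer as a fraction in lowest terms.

-4/3

Column defend A is strictly dominated by defend C for General Y (it gives General X more in every row).
The remaining 2×2 game on (route A, route B) × (defend B, defend C) has no saddle point. Let General X play route A with probability p; indifference gives −12(1−p) = −2p + 4(1−p), so p = 8/9.
Similarly General Y's optimal q on defend B is 1/3, and the value is 0·(1/3) + (-2)·(2/3) = -4/3.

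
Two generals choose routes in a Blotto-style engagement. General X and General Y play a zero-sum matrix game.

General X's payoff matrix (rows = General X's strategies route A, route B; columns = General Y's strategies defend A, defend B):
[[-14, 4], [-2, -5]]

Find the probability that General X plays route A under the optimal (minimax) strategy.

Row minima are -14 and -5, so General X's maximin is -5; column maxima are -2 and 4, so General Y's minimax is -2. These differ, so the equilibrium is in mixed strategies.
Let General X play route A with probability p. General Y is indifferent when −14p − 2(1−p) = 4p − 5(1−p), giving p = 1/7.

1/7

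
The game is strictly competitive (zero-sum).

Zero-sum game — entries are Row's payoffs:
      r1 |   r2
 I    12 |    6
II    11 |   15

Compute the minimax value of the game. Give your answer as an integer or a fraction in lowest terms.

57/5

Row minima are 6 and 11, so Row's maximin is 11; column maxima are 12 and 15, so Column's minimax is 12. These differ, so the equilibrium is in mixed strategies.
Let Row play I with probability p. Column is indifferent when 12p + 11(1−p) = 6p + 15(1−p), giving p = 2/5.
Let Column play r1 with probability q. Row is indifferent when 12q + 6(1−q) = 11q + 15(1−q), giving q = 9/10.
The value is 12·(9/10) + (6)·(1/10) = 57/5.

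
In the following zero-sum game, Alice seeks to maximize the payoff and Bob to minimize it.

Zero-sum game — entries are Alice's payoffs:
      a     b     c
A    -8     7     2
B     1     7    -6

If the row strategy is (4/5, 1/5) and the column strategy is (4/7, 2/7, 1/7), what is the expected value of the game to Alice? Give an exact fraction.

Against (4/7, 2/7, 1/7), each row's expected payoff is A: -16/7; B: 12/7.
Taking the (4/5, 1/5)-weighted average: (4/5)·(-16/7) + (1/5)·(12/7) = -52/35.

-52/35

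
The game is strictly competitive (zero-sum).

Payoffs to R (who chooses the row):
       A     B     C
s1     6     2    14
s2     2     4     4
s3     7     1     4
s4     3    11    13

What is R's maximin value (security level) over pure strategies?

The worst-case payoff for each row is s1: 2, s2: 2, s3: 1, s4: 3.
The best of these is 3.

3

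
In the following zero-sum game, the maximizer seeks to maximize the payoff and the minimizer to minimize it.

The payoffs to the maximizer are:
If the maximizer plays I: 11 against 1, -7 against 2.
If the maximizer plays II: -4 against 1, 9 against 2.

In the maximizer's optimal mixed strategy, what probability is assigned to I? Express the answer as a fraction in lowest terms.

Row minima are -7 and -4, so the maximizer's maximin is -4; column maxima are 11 and 9, so the minimizer's minimax is 9. These differ, so the equilibrium is in mixed strategies.
Let the maximizer play I with probability p. The minimizer is indifferent when 11p − 4(1−p) = −7p + 9(1−p), giving p = 13/31.

13/31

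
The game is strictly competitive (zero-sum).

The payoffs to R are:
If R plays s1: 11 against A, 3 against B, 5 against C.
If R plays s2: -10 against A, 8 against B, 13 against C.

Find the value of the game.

59/13

Column C is strictly dominated by B for C (it gives R more in every row).
The remaining 2×2 game on (s1, s2) × (A, B) has no saddle point. Let R play s1 with probability p; indifference gives 11p − 10(1−p) = 3p + 8(1−p), so p = 9/13.
Similarly C's optimal q on A is 5/26, and the value is 11·(5/26) + (3)·(21/26) = 59/13.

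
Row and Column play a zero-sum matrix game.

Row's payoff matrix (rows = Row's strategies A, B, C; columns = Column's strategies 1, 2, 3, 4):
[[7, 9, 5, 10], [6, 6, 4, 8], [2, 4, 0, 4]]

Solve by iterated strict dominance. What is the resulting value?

5

Column 2 is strictly dominated by 3 for Column (5<9, 4<6, 0<4); eliminate 2.
Row B is strictly dominated by row A (7>6, 5>4, 10>8); eliminate B.
Row C is strictly dominated by row A (7>2, 5>0, 10>4); eliminate C.
Column 1 is strictly dominated by 3 for Column (5<7); eliminate 1.
Column 4 is strictly dominated by 3 for Column (5<10); eliminate 4.
Only (A, 3) remains, with payoff 5.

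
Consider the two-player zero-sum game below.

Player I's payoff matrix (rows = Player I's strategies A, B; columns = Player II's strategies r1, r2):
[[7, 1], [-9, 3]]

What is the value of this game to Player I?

5/3

Row minima are 1 and -9, so Player I's maximin is 1; column maxima are 7 and 3, so Player II's minimax is 3. These differ, so the equilibrium is in mixed strategies.
Let Player I play A with probability p. Player II is indifferent when 7p − 9(1−p) = p + 3(1−p), giving p = 2/3.
Let Player II play r1 with probability q. Player I is indifferent when 7q + (1−q) = −9q + 3(1−q), giving q = 1/9.
The value is 7·(1/9) + (1)·(8/9) = 5/3.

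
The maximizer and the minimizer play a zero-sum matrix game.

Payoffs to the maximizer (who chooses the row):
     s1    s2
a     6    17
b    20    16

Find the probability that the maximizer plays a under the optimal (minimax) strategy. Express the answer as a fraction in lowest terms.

Row minima are 6 and 16, so the maximizer's maximin is 16; column maxima are 20 and 17, so the minimizer's minimax is 17. These differ, so the equilibrium is in mixed strategies.
Let the maximizer play a with probability p. The minimizer is indifferent when 6p + 20(1−p) = 17p + 16(1−p), giving p = 4/15.

4/15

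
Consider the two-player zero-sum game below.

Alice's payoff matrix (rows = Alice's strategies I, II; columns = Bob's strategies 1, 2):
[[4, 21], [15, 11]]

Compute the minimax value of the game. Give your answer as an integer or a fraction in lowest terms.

Row minima are 4 and 11, so Alice's maximin is 11; column maxima are 15 and 21, so Bob's minimax is 15. These differ, so the equilibrium is in mixed strategies.
Let Alice play I with probability p. Bob is indifferent when 4p + 15(1−p) = 21p + 11(1−p), giving p = 4/21.
Let Bob play 1 with probability q. Alice is indifferent when 4q + 21(1−q) = 15q + 11(1−q), giving q = 10/21.
The value is 4·(10/21) + (21)·(11/21) = 271/21.

271/21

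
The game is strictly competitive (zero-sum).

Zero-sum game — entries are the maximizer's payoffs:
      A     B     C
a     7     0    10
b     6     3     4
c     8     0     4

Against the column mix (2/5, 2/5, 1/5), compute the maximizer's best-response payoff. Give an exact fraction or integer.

a: (7)·(2/5) + (0)·(2/5) + (10)·(1/5) = 24/5.
b: (6)·(2/5) + (3)·(2/5) + (4)·(1/5) = 22/5.
c: (8)·(2/5) + (0)·(2/5) + (4)·(1/5) = 4.
The best pure response is a with expected payoff 24/5.

24/5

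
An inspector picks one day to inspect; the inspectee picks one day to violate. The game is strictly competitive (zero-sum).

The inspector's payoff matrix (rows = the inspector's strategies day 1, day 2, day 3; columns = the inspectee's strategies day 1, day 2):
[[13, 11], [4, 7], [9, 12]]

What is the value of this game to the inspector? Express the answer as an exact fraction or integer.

57/5

Row day 2 is strictly dominated by row day 3, so the inspector never plays it.
The remaining 2×2 game on (day 1, day 3) × (day 1, day 2) has no saddle point. Let the inspector play day 1 with probability p; indifference gives 13p + 9(1−p) = 11p + 12(1−p), so p = 3/5.
Similarly the inspectee's optimal q on day 1 is 1/5, and the value is 13·(1/5) + (11)·(4/5) = 57/5.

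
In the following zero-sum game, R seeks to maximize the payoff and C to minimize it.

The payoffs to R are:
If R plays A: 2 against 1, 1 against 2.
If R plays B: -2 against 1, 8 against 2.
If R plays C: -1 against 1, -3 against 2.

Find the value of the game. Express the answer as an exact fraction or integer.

18/11

Row C is strictly dominated by row A, so R never plays it.
The remaining 2×2 game on (A, B) × (1, 2) has no saddle point. Let R play A with probability p; indifference gives 2p − 2(1−p) = p + 8(1−p), so p = 10/11.
Similarly C's optimal q on 1 is 7/11, and the value is 2·(7/11) + (1)·(4/11) = 18/11.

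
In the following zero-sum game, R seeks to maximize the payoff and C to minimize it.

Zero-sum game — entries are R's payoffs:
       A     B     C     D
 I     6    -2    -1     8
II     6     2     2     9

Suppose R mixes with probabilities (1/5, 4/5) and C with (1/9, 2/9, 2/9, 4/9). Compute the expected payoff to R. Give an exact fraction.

232/45

Against (1/9, 2/9, 2/9, 4/9), each row's expected payoff is I: 32/9; II: 50/9.
Taking the (1/5, 4/5)-weighted average: (1/5)·(32/9) + (4/5)·(50/9) = 232/45.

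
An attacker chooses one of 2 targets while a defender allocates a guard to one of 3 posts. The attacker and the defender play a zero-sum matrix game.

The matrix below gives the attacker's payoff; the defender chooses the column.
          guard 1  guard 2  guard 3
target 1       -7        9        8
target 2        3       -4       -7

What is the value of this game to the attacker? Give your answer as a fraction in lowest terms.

-1

Column guard 2 is strictly dominated by guard 3 for the defender (it gives the attacker more in every row).
The remaining 2×2 game on (target 1, target 2) × (guard 1, guard 3) has no saddle point. Let the attacker play target 1 with probability p; indifference gives −7p + 3(1−p) = 8p − 7(1−p), so p = 2/5.
Similarly the defender's optimal q on guard 1 is 3/5, and the value is -7·(3/5) + (8)·(2/5) = -1.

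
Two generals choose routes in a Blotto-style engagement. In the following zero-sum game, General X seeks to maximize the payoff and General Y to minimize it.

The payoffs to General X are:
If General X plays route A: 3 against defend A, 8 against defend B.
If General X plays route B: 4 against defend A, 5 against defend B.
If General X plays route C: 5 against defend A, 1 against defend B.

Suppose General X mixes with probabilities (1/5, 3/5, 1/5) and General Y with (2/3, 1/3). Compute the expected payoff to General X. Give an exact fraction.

Against (2/3, 1/3), each row's expected payoff is route A: 14/3; route B: 13/3; route C: 11/3.
Taking the (1/5, 3/5, 1/5)-weighted average: (1/5)·(14/3) + (3/5)·(13/3) + (1/5)·(11/3) = 64/15.

64/15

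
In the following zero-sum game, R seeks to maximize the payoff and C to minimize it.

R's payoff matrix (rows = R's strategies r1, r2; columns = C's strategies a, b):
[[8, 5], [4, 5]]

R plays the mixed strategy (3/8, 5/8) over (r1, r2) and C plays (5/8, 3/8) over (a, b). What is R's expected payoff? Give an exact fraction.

85/16

Against (5/8, 3/8), each row's expected payoff is r1: 55/8; r2: 35/8.
Taking the (3/8, 5/8)-weighted average: (3/8)·(55/8) + (5/8)·(35/8) = 85/16.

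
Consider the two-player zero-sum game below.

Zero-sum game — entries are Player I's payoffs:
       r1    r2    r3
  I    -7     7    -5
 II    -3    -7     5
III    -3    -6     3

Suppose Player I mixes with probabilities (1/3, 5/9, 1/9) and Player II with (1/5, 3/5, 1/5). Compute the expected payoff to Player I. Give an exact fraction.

Against (1/5, 3/5, 1/5), each row's expected payoff is I: 9/5; II: -19/5; III: -18/5.
Taking the (1/3, 5/9, 1/9)-weighted average: (1/3)·(9/5) + (5/9)·(-19/5) + (1/9)·(-18/5) = -86/45.

-86/45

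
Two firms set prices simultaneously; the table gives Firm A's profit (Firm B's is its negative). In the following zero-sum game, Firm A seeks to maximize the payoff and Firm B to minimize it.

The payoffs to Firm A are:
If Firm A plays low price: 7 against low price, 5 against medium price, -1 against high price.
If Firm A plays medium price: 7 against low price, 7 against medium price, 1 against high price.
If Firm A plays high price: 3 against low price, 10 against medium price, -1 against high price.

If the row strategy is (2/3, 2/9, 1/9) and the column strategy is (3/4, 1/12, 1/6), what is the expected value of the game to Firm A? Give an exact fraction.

575/108

Against (3/4, 1/12, 1/6), each row's expected payoff is low price: 11/2; medium price: 6; high price: 35/12.
Taking the (2/3, 2/9, 1/9)-weighted average: (2/3)·(11/2) + (2/9)·(6) + (1/9)·(35/12) = 575/108.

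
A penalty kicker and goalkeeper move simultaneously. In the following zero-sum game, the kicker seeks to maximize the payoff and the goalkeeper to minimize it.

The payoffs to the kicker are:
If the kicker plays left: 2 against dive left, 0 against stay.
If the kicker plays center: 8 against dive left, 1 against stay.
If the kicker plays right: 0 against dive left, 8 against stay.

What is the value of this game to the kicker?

64/15

Row left is strictly dominated by row center, so the kicker never plays it.
The remaining 2×2 game on (center, right) × (dive left, stay) has no saddle point. Let the kicker play center with probability p; indifference gives 8p = p + 8(1−p), so p = 8/15.
Similarly the goalkeeper's optimal q on dive left is 7/15, and the value is 8·(7/15) + (1)·(8/15) = 64/15.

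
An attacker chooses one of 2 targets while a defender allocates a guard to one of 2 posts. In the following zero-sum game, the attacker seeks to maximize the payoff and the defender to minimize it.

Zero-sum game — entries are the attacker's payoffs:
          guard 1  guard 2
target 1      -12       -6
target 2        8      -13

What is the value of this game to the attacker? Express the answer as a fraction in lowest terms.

Row minima are -12 and -13, so the attacker's maximin is -12; column maxima are 8 and -6, so the defender's minimax is -6. These differ, so the equilibrium is in mixed strategies.
Let the attacker play target 1 with probability p. The defender is indifferent when −12p + 8(1−p) = −6p − 13(1−p), giving p = 7/9.
Let the defender play guard 1 with probability q. The attacker is indifferent when −12q − 6(1−q) = 8q − 13(1−q), giving q = 7/27.
The value is -12·(7/27) + (-6)·(20/27) = -68/9.

-68/9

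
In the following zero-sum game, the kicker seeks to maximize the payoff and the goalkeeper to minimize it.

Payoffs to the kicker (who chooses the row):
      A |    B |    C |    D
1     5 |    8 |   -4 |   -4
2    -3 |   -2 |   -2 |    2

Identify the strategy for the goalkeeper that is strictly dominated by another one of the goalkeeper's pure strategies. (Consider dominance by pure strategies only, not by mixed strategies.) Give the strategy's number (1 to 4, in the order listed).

The goalkeeper prefers columns that give the kicker less. Compare B with A: 5 < 8, -3 < -2.
So A strictly dominates B for the goalkeeper; B is strictly dominated.

2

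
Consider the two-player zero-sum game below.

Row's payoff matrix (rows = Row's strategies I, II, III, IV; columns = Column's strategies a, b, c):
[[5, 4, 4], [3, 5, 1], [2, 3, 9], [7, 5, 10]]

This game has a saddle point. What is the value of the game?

Row minima: 4, 1, 2, 5 → Row's maximin is 5.
Column maxima: 7, 5, 10 → Column's minimax is 5.
They coincide at (IV, b), so the value is 5.

5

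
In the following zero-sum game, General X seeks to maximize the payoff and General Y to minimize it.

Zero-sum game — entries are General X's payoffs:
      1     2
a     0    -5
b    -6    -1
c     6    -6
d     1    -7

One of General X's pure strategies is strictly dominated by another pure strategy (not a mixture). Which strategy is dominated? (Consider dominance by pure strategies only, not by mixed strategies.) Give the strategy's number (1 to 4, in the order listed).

Compare d with c: 6 > 1, -6 > -7.
So c strictly dominates d for General X; d is strictly dominated.

4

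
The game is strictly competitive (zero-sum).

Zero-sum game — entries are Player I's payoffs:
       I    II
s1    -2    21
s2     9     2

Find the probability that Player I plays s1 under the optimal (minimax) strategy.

7/30

Row minima are -2 and 2, so Player I's maximin is 2; column maxima are 9 and 21, so Player II's minimax is 9. These differ, so the equilibrium is in mixed strategies.
Let Player I play s1 with probability p. Player II is indifferent when −2p + 9(1−p) = 21p + 2(1−p), giving p = 7/30.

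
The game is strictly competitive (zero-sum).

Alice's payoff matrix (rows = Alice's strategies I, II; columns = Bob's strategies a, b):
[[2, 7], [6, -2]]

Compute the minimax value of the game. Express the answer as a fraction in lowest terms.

Row minima are 2 and -2, so Alice's maximin is 2; column maxima are 6 and 7, so Bob's minimax is 6. These differ, so the equilibrium is in mixed strategies.
Let Alice play I with probability p. Bob is indifferent when 2p + 6(1−p) = 7p − 2(1−p), giving p = 8/13.
Let Bob play a with probability q. Alice is indifferent when 2q + 7(1−q) = 6q − 2(1−q), giving q = 9/13.
The value is 2·(9/13) + (7)·(4/13) = 46/13.

46/13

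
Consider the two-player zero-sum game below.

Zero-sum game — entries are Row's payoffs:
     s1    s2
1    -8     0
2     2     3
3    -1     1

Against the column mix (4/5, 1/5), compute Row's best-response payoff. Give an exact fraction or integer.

11/5

1: (-8)·(4/5) + (0)·(1/5) = -32/5.
2: (2)·(4/5) + (3)·(1/5) = 11/5.
3: (-1)·(4/5) + (1)·(1/5) = -3/5.
The best pure response is 2 with expected payoff 11/5.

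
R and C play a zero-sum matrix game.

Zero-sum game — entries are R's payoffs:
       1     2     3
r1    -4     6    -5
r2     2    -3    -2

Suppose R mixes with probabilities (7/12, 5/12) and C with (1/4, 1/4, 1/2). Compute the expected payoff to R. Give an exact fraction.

Against (1/4, 1/4, 1/2), each row's expected payoff is r1: -2; r2: -5/4.
Taking the (7/12, 5/12)-weighted average: (7/12)·(-2) + (5/12)·(-5/4) = -27/16.

-27/16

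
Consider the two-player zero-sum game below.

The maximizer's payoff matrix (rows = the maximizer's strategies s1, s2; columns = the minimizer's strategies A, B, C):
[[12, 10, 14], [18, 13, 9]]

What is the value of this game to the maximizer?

Column A is strictly dominated by B for the minimizer (it gives the maximizer more in every row).
The remaining 2×2 game on (s1, s2) × (B, C) has no saddle point. Let the maximizer play s1 with probability p; indifference gives 10p + 13(1−p) = 14p + 9(1−p), so p = 1/2.
Similarly the minimizer's optimal q on B is 5/8, and the value is 10·(5/8) + (14)·(3/8) = 23/2.

23/2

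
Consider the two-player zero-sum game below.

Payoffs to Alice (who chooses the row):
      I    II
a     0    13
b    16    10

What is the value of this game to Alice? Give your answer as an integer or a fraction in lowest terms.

208/19

Row minima are 0 and 10, so Alice's maximin is 10; column maxima are 16 and 13, so Bob's minimax is 13. These differ, so the equilibrium is in mixed strategies.
Let Alice play a with probability p. Bob is indifferent when 16(1−p) = 13p + 10(1−p), giving p = 6/19.
Let Bob play I with probability q. Alice is indifferent when 13(1−q) = 16q + 10(1−q), giving q = 3/19.
The value is 0·(3/19) + (13)·(16/19) = 208/19.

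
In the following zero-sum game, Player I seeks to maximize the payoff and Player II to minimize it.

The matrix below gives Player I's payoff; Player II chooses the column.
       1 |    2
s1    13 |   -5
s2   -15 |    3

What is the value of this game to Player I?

Row minima are -5 and -15, so Player I's maximin is -5; column maxima are 13 and 3, so Player II's minimax is 3. These differ, so the equilibrium is in mixed strategies.
Let Player I play s1 with probability p. Player II is indifferent when 13p − 15(1−p) = −5p + 3(1−p), giving p = 1/2.
Let Player II play 1 with probability q. Player I is indifferent when 13q − 5(1−q) = −15q + 3(1−q), giving q = 2/9.
The value is 13·(2/9) + (-5)·(7/9) = -1.

-1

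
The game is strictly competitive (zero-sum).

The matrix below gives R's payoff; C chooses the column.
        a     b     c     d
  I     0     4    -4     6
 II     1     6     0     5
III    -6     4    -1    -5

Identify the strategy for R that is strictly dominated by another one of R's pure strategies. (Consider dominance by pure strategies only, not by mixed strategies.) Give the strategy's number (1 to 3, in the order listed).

Compare III with II: 1 > -6, 6 > 4, 0 > -1, 5 > -5.
So II strictly dominates III for R; III is strictly dominated.

3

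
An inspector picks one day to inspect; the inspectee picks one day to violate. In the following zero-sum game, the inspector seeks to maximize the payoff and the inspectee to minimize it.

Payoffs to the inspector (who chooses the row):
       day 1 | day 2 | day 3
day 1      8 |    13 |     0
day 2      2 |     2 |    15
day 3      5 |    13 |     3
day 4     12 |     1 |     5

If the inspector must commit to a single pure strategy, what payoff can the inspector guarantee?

The worst-case payoff for each row is day 1: 0, day 2: 2, day 3: 3, day 4: 1.
The best of these is 3.

3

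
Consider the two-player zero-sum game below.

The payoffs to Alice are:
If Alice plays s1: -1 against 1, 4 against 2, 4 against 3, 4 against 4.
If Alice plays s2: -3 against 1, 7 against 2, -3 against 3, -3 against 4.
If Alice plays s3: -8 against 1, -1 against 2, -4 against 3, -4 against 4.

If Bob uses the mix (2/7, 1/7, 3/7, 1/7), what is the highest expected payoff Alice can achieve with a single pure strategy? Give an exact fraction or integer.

18/7

s1: (-1)·(2/7) + (4)·(1/7) + (4)·(3/7) + (4)·(1/7) = 18/7.
s2: (-3)·(2/7) + (7)·(1/7) + (-3)·(3/7) + (-3)·(1/7) = -11/7.
s3: (-8)·(2/7) + (-1)·(1/7) + (-4)·(3/7) + (-4)·(1/7) = -33/7.
The best pure response is s1 with expected payoff 18/7.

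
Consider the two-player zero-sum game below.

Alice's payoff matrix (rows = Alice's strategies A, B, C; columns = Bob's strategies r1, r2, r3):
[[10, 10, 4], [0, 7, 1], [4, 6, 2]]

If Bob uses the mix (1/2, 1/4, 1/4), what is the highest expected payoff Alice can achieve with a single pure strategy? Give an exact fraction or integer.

17/2

A: (10)·(1/2) + (10)·(1/4) + (4)·(1/4) = 17/2.
B: (0)·(1/2) + (7)·(1/4) + (1)·(1/4) = 2.
C: (4)·(1/2) + (6)·(1/4) + (2)·(1/4) = 4.
The best pure response is A with expected payoff 17/2.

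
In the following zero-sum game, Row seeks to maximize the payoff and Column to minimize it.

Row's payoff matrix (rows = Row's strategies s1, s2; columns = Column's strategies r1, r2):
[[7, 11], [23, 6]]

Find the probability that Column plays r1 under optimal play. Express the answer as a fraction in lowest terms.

Row minima are 7 and 6, so Row's maximin is 7; column maxima are 23 and 11, so Column's minimax is 11. These differ, so the equilibrium is in mixed strategies.
Let Column play r1 with probability q. Row is indifferent when 7q + 11(1−q) = 23q + 6(1−q), giving q = 5/21.

5/21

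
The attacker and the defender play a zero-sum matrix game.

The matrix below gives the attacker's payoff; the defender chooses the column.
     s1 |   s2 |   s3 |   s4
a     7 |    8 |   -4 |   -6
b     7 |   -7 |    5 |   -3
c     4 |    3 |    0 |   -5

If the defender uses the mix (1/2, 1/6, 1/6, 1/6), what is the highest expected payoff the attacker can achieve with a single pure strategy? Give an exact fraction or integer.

a: (7)·(1/2) + (8)·(1/6) + (-4)·(1/6) + (-6)·(1/6) = 19/6.
b: (7)·(1/2) + (-7)·(1/6) + (5)·(1/6) + (-3)·(1/6) = 8/3.
c: (4)·(1/2) + (3)·(1/6) + (0)·(1/6) + (-5)·(1/6) = 5/3.
The best pure response is a with expected payoff 19/6.

19/6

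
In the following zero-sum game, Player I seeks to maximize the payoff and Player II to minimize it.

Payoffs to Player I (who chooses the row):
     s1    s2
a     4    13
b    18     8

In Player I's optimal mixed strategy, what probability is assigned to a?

Row minima are 4 and 8, so Player I's maximin is 8; column maxima are 18 and 13, so Player II's minimax is 13. These differ, so the equilibrium is in mixed strategies.
Let Player I play a with probability p. Player II is indifferent when 4p + 18(1−p) = 13p + 8(1−p), giving p = 10/19.

10/19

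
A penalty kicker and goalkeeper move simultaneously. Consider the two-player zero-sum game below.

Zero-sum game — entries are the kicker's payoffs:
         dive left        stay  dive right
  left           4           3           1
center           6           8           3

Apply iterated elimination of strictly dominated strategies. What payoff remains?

3

Column stay is strictly dominated by dive right for the goalkeeper (1<3, 3<8); eliminate stay.
Column dive left is strictly dominated by dive right for the goalkeeper (1<4, 3<6); eliminate dive left.
Row left is strictly dominated by row center (3>1); eliminate left.
Only (center, dive right) remains, with payoff 3.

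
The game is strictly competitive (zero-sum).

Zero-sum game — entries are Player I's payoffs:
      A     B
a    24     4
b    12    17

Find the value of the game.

72/5

Row minima are 4 and 12, so Player I's maximin is 12; column maxima are 24 and 17, so Player II's minimax is 17. These differ, so the equilibrium is in mixed strategies.
Let Player I play a with probability p. Player II is indifferent when 24p + 12(1−p) = 4p + 17(1−p), giving p = 1/5.
Let Player II play A with probability q. Player I is indifferent when 24q + 4(1−q) = 12q + 17(1−q), giving q = 13/25.
The value is 24·(13/25) + (4)·(12/25) = 72/5.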